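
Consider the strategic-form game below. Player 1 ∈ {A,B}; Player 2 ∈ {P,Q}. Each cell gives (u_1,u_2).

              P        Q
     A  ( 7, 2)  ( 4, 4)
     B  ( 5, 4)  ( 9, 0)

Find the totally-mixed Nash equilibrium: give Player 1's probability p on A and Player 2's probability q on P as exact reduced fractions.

P1 indiff ⇒ q·7+(1-q)·4 = q·5+(1-q)·9 ⇒ q(2) = (1-q)(5) ⇒ q = 5/7
P2 indiff ⇒ p·2+(1-p)·4 = p·4+(1-p)·0 ⇒ p(-2) = (1-p)(-4) ⇒ p = 2/3

P1 mixes 2/3 on A; P2 mixes 5/7 on P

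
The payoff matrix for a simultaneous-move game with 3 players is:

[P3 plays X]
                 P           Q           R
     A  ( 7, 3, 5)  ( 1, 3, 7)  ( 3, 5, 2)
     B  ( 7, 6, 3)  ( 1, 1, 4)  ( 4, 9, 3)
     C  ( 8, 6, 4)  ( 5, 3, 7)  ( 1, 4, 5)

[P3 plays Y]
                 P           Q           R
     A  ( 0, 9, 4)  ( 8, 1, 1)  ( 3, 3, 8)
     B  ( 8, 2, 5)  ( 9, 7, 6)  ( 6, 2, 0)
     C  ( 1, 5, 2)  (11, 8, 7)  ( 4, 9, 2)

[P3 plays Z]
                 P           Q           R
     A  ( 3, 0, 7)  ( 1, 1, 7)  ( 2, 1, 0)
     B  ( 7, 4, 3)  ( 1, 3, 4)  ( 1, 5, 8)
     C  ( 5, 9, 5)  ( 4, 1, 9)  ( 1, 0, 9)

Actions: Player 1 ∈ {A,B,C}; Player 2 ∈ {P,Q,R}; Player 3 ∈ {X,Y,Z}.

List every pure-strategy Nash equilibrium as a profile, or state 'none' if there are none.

Equilibria: none

(A,P,X): not NE [P1→C gives 8>7; P2→R gives 5>3; P3→Z gives 7>5]
(A,P,Y): not NE [P1→B gives 8>0; P3→Z gives 7>4]
(A,P,Z): not NE [P1→B gives 7>3; P2→R gives 1>0]
(A,Q,X): not NE [P1→C gives 5>1; P2→R gives 5>3]
(A,Q,Y): not NE [P1→C gives 11>8; P2→P gives 9>1; P3→Z gives 7>1]
(A,Q,Z): not NE [P1→C gives 4>1]
(A,R,X): not NE [P1→B gives 4>3; P3→Y gives 8>2]
(A,R,Y): not NE [P1→B gives 6>3; P2→P gives 9>3]
(A,R,Z): not NE [P3→Y gives 8>0]
(B,P,X): not NE [P1→C gives 8>7; P2→R gives 9>6; P3→Y gives 5>3]
(B,P,Y): not NE [P2→Q gives 7>2]
(B,P,Z): not NE [P2→R gives 5>4; P3→Y gives 5>3]
(B,Q,X): not NE [P1→C gives 5>1; P2→R gives 9>1; P3→Y gives 6>4]
(B,Q,Y): not NE [P1→C gives 11>9]
(B,Q,Z): not NE [P1→C gives 4>1; P2→R gives 5>3; P3→Y gives 6>4]
(B,R,X): not NE [P3→Z gives 8>3]
(B,R,Y): not NE [P2→Q gives 7>2; P3→Z gives 8>0]
(B,R,Z): not NE [P1→A gives 2>1]
(C,P,X): not NE [P3→Z gives 5>4]
(C,P,Y): not NE [P1→B gives 8>1; P2→R gives 9>5; P3→Z gives 5>2]
(C,P,Z): not NE [P1→B gives 7>5]
(C,Q,X): not NE [P2→P gives 6>3; P3→Z gives 9>7]
(C,Q,Y): not NE [P2→R gives 9>8; P3→Z gives 9>7]
(C,Q,Z): not NE [P2→P gives 9>1]
(C,R,X): not NE [P1→B gives 4>1; P2→P gives 6>4; P3→Z gives 9>5]
(C,R,Y): not NE [P1→B gives 6>4; P3→Z gives 9>2]
(C,R,Z): not NE [P1→A gives 2>1; P2→P gives 9>0]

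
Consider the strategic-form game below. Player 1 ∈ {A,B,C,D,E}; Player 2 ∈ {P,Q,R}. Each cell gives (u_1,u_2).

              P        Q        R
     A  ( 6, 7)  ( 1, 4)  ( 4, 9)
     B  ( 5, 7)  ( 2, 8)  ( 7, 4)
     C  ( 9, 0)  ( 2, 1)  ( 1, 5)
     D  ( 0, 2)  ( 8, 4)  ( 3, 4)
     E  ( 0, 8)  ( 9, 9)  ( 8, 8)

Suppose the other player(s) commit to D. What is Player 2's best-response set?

u_2(P vs D) = 2
u_2(Q vs D) = 4
u_2(R vs D) = 4
max payoff 4 at {Q,R}

argmax u_2 = {Q,R}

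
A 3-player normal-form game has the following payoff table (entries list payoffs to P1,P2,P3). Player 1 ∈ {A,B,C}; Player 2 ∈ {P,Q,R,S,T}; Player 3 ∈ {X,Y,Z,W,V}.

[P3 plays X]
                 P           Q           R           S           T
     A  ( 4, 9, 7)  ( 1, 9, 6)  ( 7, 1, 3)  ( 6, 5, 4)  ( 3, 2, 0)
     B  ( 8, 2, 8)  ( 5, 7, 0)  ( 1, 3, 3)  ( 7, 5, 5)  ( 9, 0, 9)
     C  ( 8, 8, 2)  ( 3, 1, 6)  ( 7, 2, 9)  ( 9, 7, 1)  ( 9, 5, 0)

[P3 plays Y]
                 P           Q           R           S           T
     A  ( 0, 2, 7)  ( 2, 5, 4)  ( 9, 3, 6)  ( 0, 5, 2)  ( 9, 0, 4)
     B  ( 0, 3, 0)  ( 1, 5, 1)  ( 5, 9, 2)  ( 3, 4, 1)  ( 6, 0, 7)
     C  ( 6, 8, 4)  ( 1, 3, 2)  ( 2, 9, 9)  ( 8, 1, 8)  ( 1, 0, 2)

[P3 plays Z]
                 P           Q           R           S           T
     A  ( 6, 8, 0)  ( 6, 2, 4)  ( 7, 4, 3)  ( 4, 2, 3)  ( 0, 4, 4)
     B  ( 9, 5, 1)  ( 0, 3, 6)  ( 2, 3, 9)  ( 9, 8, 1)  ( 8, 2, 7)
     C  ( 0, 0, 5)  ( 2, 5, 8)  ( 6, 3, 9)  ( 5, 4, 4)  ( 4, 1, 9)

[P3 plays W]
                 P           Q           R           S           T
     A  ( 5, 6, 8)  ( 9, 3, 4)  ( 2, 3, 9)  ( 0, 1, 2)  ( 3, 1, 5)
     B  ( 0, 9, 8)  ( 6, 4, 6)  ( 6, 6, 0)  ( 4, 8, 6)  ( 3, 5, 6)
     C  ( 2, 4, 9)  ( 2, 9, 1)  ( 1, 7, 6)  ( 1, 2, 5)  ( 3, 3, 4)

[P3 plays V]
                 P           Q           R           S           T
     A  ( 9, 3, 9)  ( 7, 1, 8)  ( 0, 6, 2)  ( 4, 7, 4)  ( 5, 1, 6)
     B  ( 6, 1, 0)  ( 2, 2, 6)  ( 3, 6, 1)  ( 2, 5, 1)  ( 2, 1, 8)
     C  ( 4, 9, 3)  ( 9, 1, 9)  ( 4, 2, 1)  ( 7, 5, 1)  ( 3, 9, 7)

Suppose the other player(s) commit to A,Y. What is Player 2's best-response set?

u_2(P vs A,Y) = 2
u_2(Q vs A,Y) = 5
u_2(R vs A,Y) = 3
u_2(S vs A,Y) = 5
u_2(T vs A,Y) = 0
max payoff 5 at {Q,S}

argmax u_2 = {Q,S}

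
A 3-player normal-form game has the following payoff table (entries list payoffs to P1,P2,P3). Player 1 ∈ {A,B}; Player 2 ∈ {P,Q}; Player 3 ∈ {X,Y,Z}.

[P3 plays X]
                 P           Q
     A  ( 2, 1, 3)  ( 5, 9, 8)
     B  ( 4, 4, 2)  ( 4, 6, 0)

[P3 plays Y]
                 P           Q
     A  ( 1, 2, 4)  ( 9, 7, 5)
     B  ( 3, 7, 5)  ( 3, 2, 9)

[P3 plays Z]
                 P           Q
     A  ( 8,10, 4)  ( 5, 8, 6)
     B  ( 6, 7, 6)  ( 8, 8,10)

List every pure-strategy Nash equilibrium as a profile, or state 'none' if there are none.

NE set: (A,P,Z), (A,Q,X), (B,Q,Z)

(A,P,X): not NE [P1→B gives 4>2; P2→Q gives 9>1; P3→Z gives 4>3]
(A,P,Y): not NE [P1→B gives 3>1; P2→Q gives 7>2]
(A,P,Z): NE
(A,Q,X): NE
(A,Q,Y): not NE [P3→X gives 8>5]
(A,Q,Z): not NE [P1→B gives 8>5; P2→P gives 10>8; P3→X gives 8>6]
(B,P,X): not NE [P2→Q gives 6>4; P3→Z gives 6>2]
(B,P,Y): not NE [P3→Z gives 6>5]
(B,P,Z): not NE [P1→A gives 8>6; P2→Q gives 8>7]
(B,Q,X): not NE [P1→A gives 5>4; P3→Z gives 10>0]
(B,Q,Y): not NE [P1→A gives 9>3; P2→P gives 7>2; P3→Z gives 10>9]
(B,Q,Z): NE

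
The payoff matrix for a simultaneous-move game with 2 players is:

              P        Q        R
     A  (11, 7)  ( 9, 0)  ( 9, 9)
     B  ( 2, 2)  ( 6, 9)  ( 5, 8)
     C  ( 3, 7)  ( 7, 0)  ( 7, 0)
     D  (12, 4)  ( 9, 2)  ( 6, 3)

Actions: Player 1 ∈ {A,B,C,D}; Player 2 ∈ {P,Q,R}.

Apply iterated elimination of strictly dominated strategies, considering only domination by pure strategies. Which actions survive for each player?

P1 drop B (A beats it: P:11>2 Q:9>6 R:9>5)
P1 drop C (A beats it: P:11>3 Q:9>7 R:9>7)
P2 drop Q (P beats it: A:7>0 D:4>2)
P1→{A,D} P2→{P,R}

IESDS → P1:{A,D} P2:{P,R}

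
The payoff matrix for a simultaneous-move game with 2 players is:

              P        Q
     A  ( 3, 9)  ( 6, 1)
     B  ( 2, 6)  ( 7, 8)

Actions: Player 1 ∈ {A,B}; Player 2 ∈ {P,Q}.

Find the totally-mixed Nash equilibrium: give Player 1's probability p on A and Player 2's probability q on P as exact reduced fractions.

P1 indiff ⇒ q·3+(1-q)·6 = q·2+(1-q)·7 ⇒ q(1) = (1-q)(1) ⇒ q = 1/2
P2 indiff ⇒ p·9+(1-p)·6 = p·1+(1-p)·8 ⇒ p(8) = (1-p)(2) ⇒ p = 1/5

P1 mixes 1/5 on A; P2 mixes 1/2 on P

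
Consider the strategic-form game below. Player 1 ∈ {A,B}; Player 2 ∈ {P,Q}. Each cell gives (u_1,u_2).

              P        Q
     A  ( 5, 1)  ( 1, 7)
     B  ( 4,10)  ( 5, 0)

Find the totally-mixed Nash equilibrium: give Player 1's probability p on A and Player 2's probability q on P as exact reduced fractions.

P1 indiff ⇒ q·5+(1-q)·1 = q·4+(1-q)·5 ⇒ q(1) = (1-q)(4) ⇒ q = 4/5
P2 indiff ⇒ p·1+(1-p)·10 = p·7+(1-p)·0 ⇒ p(-6) = (1-p)(-10) ⇒ p = 5/8

(p,q) = (5/8, 4/5)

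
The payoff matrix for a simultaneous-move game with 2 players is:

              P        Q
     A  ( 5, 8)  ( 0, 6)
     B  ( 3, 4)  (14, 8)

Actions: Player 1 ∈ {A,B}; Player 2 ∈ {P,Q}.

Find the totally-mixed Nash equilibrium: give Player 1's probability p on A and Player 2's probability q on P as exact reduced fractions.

p=2/3, q=7/8

P1 indiff ⇒ q·5+(1-q)·0 = q·3+(1-q)·14 ⇒ q(2) = (1-q)(14) ⇒ q = 7/8
P2 indiff ⇒ p·8+(1-p)·4 = p·6+(1-p)·8 ⇒ p(2) = (1-p)(4) ⇒ p = 2/3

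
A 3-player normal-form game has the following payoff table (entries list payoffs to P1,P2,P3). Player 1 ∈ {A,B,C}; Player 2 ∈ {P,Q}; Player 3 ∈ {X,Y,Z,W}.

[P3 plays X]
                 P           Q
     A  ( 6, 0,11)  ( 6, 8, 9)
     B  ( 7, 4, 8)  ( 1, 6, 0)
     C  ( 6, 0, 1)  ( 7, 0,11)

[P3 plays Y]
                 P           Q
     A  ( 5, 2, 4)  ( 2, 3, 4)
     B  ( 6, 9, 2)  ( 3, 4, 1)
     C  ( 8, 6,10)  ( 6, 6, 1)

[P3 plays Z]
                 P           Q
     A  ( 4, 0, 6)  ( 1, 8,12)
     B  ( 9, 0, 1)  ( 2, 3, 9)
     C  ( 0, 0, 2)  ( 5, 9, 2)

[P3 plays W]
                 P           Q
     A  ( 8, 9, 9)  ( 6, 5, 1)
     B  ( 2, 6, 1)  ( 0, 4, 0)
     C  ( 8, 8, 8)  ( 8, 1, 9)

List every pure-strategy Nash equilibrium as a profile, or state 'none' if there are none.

Nash profiles: (C,P,Y), (C,Q,X)

(A,P,X): not NE [P1→B gives 7>6; P2→Q gives 8>0]
(A,P,Y): not NE [P1→C gives 8>5; P2→Q gives 3>2; P3→X gives 11>4]
(A,P,Z): not NE [P1→B gives 9>4; P2→Q gives 8>0; P3→X gives 11>6]
(A,P,W): not NE [P3→X gives 11>9]
(A,Q,X): not NE [P1→C gives 7>6; P3→Z gives 12>9]
(A,Q,Y): not NE [P1→C gives 6>2; P3→Z gives 12>4]
(A,Q,Z): not NE [P1→C gives 5>1]
(A,Q,W): not NE [P1→C gives 8>6; P2→P gives 9>5; P3→Z gives 12>1]
(B,P,X): not NE [P2→Q gives 6>4]
(B,P,Y): not NE [P1→C gives 8>6; P3→X gives 8>2]
(B,P,Z): not NE [P2→Q gives 3>0; P3→X gives 8>1]
(B,P,W): not NE [P1→C gives 8>2; P3→X gives 8>1]
(B,Q,X): not NE [P1→C gives 7>1; P3→Z gives 9>0]
(B,Q,Y): not NE [P1→C gives 6>3; P2→P gives 9>4; P3→Z gives 9>1]
(B,Q,Z): not NE [P1→C gives 5>2]
(B,Q,W): not NE [P1→C gives 8>0; P2→P gives 6>4; P3→Z gives 9>0]
(C,P,X): not NE [P1→B gives 7>6; P3→Y gives 10>1]
(C,P,Y): NE
(C,P,Z): not NE [P1→B gives 9>0; P2→Q gives 9>0; P3→Y gives 10>2]
(C,P,W): not NE [P3→Y gives 10>8]
(C,Q,X): NE
(C,Q,Y): not NE [P3→X gives 11>1]
(C,Q,Z): not NE [P3→X gives 11>2]
(C,Q,W): not NE [P2→P gives 8>1; P3→X gives 11>9]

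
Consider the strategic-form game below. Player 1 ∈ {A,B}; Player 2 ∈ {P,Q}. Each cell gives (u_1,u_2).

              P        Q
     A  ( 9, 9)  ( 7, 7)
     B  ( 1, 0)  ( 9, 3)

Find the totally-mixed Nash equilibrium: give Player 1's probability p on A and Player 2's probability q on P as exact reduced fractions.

p=3/5, q=1/5

P1 indiff ⇒ q·9+(1-q)·7 = q·1+(1-q)·9 ⇒ q(8) = (1-q)(2) ⇒ q = 1/5
P2 indiff ⇒ p·9+(1-p)·0 = p·7+(1-p)·3 ⇒ p(2) = (1-p)(3) ⇒ p = 3/5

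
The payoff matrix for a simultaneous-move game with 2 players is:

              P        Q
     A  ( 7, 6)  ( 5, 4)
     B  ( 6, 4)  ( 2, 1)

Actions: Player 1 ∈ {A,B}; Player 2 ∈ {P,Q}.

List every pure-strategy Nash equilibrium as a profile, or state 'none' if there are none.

(A,P): NE
(A,Q): not NE [P2→P gives 6>4]
(B,P): not NE [P1→A gives 7>6]
(B,Q): not NE [P1→A gives 5>2; P2→P gives 4>1]

Nash profiles: (A,P)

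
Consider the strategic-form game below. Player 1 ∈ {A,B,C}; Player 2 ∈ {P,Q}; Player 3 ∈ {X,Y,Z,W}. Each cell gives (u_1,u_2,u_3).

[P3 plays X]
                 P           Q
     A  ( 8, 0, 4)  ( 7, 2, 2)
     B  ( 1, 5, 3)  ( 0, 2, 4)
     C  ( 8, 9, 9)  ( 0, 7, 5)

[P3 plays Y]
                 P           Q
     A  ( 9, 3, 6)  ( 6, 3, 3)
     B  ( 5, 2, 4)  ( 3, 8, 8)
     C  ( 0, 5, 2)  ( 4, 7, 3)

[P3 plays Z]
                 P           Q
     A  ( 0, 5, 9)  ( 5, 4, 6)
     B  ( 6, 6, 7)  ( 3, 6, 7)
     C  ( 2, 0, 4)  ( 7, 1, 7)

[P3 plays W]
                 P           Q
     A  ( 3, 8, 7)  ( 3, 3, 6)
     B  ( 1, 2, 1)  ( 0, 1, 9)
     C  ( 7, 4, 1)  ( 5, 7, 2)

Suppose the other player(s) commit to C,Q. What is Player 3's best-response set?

u_3(X vs C,Q) = 5
u_3(Y vs C,Q) = 3
u_3(Z vs C,Q) = 7
u_3(W vs C,Q) = 2
max payoff 7 at {Z}

argmax u_3 = {Z}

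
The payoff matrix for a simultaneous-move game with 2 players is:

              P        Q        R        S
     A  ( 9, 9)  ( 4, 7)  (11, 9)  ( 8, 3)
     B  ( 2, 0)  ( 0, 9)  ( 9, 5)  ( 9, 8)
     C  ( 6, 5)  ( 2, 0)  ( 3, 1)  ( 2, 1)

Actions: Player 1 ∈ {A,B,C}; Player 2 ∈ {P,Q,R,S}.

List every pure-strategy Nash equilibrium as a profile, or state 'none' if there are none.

Nash profiles: (A,P), (A,R)

(A,P): NE
(A,Q): not NE [P2→R gives 9>7]
(A,R): NE
(A,S): not NE [P1→B gives 9>8; P2→R gives 9>3]
(B,P): not NE [P1→A gives 9>2; P2→Q gives 9>0]
(B,Q): not NE [P1→A gives 4>0]
(B,R): not NE [P1→A gives 11>9; P2→Q gives 9>5]
(B,S): not NE [P2→Q gives 9>8]
(C,P): not NE [P1→A gives 9>6]
(C,Q): not NE [P1→A gives 4>2; P2→P gives 5>0]
(C,R): not NE [P1→A gives 11>3; P2→P gives 5>1]
(C,S): not NE [P1→B gives 9>2; P2→P gives 5>1]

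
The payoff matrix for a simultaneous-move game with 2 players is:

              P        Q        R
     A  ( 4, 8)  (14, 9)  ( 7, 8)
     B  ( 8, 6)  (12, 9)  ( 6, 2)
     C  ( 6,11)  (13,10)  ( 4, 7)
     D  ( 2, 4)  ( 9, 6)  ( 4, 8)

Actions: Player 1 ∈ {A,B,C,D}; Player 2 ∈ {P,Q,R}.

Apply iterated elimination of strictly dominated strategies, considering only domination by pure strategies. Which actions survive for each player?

Remaining: P1:{A,B,C} P2:{P,Q}

P1 drop D (A beats it: P:4>2 Q:14>9 R:7>4)
P2 drop R (Q beats it: A:9>8 B:9>2 C:10>7)
P1→{A,B,C} P2→{P,Q}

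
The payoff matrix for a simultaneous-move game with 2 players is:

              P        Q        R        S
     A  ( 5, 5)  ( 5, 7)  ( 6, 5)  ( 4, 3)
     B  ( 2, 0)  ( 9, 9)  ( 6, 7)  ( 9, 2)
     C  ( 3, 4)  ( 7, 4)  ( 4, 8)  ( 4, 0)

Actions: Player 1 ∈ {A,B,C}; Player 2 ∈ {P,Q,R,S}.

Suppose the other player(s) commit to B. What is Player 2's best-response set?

u_2(P vs B) = 0
u_2(Q vs B) = 9
u_2(R vs B) = 7
u_2(S vs B) = 2
max payoff 9 at {Q}

P2 best: {Q}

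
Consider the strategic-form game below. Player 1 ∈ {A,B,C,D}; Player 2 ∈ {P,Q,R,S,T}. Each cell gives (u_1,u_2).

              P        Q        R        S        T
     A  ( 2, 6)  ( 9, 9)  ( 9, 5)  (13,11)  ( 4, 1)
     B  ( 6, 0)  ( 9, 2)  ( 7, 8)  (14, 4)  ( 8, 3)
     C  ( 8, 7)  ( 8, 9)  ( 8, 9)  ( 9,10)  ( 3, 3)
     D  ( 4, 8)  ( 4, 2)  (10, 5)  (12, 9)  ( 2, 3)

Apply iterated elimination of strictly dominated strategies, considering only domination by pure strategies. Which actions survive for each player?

P2 drop P (S beats it: A:11>6 B:4>0 C:10>7 D:9>8)
P1 drop C (A beats it: Q:9>8 R:9>8 S:13>9 T:4>3)
P2 drop Q (S beats it: A:11>9 B:4>2 D:9>2)
P2 drop T (R beats it: A:5>1 B:8>3 D:5>3)
P1→{A,B,D} P2→{R,S}

Remaining: P1:{A,B,D} P2:{R,S}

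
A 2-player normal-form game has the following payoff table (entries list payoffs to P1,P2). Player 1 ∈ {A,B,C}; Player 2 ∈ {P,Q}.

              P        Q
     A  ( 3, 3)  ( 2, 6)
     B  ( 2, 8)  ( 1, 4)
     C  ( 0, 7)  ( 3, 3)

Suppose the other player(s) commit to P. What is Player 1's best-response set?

BR_1 = {A}

u_1(A vs P) = 3
u_1(B vs P) = 2
u_1(C vs P) = 0
max payoff 3 at {A}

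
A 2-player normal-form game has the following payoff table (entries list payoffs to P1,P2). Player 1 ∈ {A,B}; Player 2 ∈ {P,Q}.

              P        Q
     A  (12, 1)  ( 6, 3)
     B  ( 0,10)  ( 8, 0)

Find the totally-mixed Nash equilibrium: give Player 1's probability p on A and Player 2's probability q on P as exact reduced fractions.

P1 indiff ⇒ q·12+(1-q)·6 = q·0+(1-q)·8 ⇒ q(12) = (1-q)(2) ⇒ q = 1/7
P2 indiff ⇒ p·1+(1-p)·10 = p·3+(1-p)·0 ⇒ p(-2) = (1-p)(-10) ⇒ p = 5/6

P1 mixes 5/6 on A; P2 mixes 1/7 on P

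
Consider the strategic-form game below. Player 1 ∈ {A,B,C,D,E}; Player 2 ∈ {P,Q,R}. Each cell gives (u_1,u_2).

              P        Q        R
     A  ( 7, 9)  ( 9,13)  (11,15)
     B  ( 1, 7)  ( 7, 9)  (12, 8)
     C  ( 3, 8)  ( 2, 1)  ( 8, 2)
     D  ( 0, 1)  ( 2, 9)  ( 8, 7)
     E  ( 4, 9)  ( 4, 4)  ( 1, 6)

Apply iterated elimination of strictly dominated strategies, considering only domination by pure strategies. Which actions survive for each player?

P1 drop C (A beats it: P:7>3 Q:9>2 R:11>8)
P1 drop D (A beats it: P:7>0 Q:9>2 R:11>8)
P1 drop E (A beats it: P:7>4 Q:9>4 R:11>1)
P2 drop P (Q beats it: A:13>9 B:9>7)
P1→{A,B} P2→{Q,R}

Survivors P1:{A,B} P2:{Q,R}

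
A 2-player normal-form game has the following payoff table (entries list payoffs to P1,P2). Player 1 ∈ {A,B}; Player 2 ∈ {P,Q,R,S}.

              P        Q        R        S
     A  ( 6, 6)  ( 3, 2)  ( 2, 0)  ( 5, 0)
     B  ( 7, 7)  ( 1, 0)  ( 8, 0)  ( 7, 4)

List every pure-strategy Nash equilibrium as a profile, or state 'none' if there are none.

NE set: (B,P)

(A,P): not NE [P1→B gives 7>6]
(A,Q): not NE [P2→P gives 6>2]
(A,R): not NE [P1→B gives 8>2; P2→P gives 6>0]
(A,S): not NE [P1→B gives 7>5; P2→P gives 6>0]
(B,P): NE
(B,Q): not NE [P1→A gives 3>1; P2→P gives 7>0]
(B,R): not NE [P2→P gives 7>0]
(B,S): not NE [P2→P gives 7>4]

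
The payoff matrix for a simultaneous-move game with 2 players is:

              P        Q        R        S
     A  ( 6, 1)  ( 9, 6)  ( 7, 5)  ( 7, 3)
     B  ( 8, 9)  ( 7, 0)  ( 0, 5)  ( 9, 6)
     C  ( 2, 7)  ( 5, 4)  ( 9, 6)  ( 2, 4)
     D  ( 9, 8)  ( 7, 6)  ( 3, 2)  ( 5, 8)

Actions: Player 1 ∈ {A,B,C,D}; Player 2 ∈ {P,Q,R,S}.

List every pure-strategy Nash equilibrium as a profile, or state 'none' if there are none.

PSNE = {(A,Q), (D,P)}

(A,P): not NE [P1→D gives 9>6; P2→Q gives 6>1]
(A,Q): NE
(A,R): not NE [P1→C gives 9>7; P2→Q gives 6>5]
(A,S): not NE [P1→B gives 9>7; P2→Q gives 6>3]
(B,P): not NE [P1→D gives 9>8]
(B,Q): not NE [P1→A gives 9>7; P2→P gives 9>0]
(B,R): not NE [P1→C gives 9>0; P2→P gives 9>5]
(B,S): not NE [P2→P gives 9>6]
(C,P): not NE [P1→D gives 9>2]
(C,Q): not NE [P1→A gives 9>5; P2→P gives 7>4]
(C,R): not NE [P2→P gives 7>6]
(C,S): not NE [P1→B gives 9>2; P2→P gives 7>4]
(D,P): NE
(D,Q): not NE [P1→A gives 9>7; P2→S gives 8>6]
(D,R): not NE [P1→C gives 9>3; P2→S gives 8>2]
(D,S): not NE [P1→B gives 9>5]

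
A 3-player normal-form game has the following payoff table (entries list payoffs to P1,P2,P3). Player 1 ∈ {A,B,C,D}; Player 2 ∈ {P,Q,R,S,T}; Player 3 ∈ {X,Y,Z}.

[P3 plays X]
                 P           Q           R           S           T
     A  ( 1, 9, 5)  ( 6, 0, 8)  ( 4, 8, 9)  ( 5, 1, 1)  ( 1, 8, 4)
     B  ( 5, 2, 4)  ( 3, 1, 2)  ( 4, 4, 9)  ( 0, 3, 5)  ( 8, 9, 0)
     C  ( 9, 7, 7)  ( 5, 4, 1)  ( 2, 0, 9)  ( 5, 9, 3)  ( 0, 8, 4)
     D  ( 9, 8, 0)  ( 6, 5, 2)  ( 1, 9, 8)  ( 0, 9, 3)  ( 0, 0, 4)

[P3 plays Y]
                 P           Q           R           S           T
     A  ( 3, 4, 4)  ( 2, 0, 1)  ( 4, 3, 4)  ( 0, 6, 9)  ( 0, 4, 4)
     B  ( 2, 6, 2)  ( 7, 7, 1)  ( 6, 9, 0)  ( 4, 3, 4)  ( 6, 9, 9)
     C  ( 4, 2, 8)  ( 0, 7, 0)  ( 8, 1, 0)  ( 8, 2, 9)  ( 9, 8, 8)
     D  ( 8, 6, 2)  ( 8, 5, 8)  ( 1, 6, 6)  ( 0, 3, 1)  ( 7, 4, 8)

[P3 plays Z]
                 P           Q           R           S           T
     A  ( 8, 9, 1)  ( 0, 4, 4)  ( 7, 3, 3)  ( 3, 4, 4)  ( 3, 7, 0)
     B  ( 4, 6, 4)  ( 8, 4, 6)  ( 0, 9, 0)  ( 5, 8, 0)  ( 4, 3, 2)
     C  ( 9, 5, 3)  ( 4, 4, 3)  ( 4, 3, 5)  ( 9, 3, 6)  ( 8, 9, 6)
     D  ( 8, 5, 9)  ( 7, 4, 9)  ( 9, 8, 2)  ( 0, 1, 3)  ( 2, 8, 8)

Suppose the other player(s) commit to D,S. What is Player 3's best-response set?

BR_3 = {X,Z}

u_3(X vs D,S) = 3
u_3(Y vs D,S) = 1
u_3(Z vs D,S) = 3
max payoff 3 at {X,Z}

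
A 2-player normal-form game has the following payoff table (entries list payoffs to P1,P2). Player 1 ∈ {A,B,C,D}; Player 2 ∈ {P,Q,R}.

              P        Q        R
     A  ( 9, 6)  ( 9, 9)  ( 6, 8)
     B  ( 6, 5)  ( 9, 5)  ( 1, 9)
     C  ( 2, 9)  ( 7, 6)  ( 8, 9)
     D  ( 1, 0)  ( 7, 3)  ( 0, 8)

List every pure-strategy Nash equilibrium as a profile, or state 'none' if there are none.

Nash profiles: (A,Q), (C,R)

(A,P): not NE [P2→Q gives 9>6]
(A,Q): NE
(A,R): not NE [P1→C gives 8>6; P2→Q gives 9>8]
(B,P): not NE [P1→A gives 9>6; P2→R gives 9>5]
(B,Q): not NE [P2→R gives 9>5]
(B,R): not NE [P1→C gives 8>1]
(C,P): not NE [P1→A gives 9>2]
(C,Q): not NE [P1→B gives 9>7; P2→R gives 9>6]
(C,R): NE
(D,P): not NE [P1→A gives 9>1; P2→R gives 8>0]
(D,Q): not NE [P1→B gives 9>7; P2→R gives 8>3]
(D,R): not NE [P1→C gives 8>0]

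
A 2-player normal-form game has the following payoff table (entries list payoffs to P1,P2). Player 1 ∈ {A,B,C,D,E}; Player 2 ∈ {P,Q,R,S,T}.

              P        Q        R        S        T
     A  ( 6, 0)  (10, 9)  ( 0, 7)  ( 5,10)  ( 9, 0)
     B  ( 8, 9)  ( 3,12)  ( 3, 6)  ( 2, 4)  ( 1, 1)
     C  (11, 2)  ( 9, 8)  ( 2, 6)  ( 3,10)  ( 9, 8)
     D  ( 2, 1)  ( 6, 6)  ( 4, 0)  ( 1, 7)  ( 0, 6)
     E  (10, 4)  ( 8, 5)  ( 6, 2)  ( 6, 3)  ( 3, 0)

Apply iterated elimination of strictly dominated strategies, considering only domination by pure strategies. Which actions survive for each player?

IESDS → P1:{A,E} P2:{Q,S}

P1 drop B (E beats it: P:10>8 Q:8>3 R:6>3 S:6>2 T:3>1)
P1 drop D (E beats it: P:10>2 Q:8>6 R:6>4 S:6>1 T:3>0)
P2 drop P (Q beats it: A:9>0 C:8>2 E:5>4)
P2 drop R (Q beats it: A:9>7 C:8>6 E:5>2)
P2 drop T (S beats it: A:10>0 C:10>8 E:3>0)
P1 drop C (A beats it: Q:10>9 S:5>3)
P1→{A,E} P2→{Q,S}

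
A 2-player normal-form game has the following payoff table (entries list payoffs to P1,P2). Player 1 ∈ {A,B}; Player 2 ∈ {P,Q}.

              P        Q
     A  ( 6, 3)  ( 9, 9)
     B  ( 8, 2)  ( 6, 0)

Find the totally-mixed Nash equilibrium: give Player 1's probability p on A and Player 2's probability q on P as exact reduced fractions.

P1 indiff ⇒ q·6+(1-q)·9 = q·8+(1-q)·6 ⇒ q(-2) = (1-q)(-3) ⇒ q = 3/5
P2 indiff ⇒ p·3+(1-p)·2 = p·9+(1-p)·0 ⇒ p(-6) = (1-p)(-2) ⇒ p = 1/4

P1 mixes 1/4 on A; P2 mixes 3/5 on P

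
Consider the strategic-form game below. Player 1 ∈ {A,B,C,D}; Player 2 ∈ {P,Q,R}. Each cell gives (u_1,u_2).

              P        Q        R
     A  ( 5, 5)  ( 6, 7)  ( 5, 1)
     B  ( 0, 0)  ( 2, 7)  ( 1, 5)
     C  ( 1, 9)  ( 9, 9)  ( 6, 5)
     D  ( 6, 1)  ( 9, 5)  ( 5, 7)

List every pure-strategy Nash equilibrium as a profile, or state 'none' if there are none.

PSNE = {(C,Q)}

(A,P): not NE [P1→D gives 6>5; P2→Q gives 7>5]
(A,Q): not NE [P1→D gives 9>6]
(A,R): not NE [P1→C gives 6>5; P2→Q gives 7>1]
(B,P): not NE [P1→D gives 6>0; P2→Q gives 7>0]
(B,Q): not NE [P1→D gives 9>2]
(B,R): not NE [P1→C gives 6>1; P2→Q gives 7>5]
(C,P): not NE [P1→D gives 6>1]
(C,Q): NE
(C,R): not NE [P2→Q gives 9>5]
(D,P): not NE [P2→R gives 7>1]
(D,Q): not NE [P2→R gives 7>5]
(D,R): not NE [P1→C gives 6>5]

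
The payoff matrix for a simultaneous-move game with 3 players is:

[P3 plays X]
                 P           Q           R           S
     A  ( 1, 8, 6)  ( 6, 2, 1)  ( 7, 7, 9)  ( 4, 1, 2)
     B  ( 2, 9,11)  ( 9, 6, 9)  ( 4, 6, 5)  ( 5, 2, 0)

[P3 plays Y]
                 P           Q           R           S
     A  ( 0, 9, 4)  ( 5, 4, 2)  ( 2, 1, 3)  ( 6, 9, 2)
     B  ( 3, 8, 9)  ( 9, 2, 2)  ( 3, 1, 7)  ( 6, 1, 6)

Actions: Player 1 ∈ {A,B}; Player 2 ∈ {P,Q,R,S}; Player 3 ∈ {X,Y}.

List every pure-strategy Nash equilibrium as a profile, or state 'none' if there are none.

NE set: (A,S,Y), (B,P,X)

(A,P,X): not NE [P1→B gives 2>1]
(A,P,Y): not NE [P1→B gives 3>0; P3→X gives 6>4]
(A,Q,X): not NE [P1→B gives 9>6; P2→P gives 8>2; P3→Y gives 2>1]
(A,Q,Y): not NE [P1→B gives 9>5; P2→S gives 9>4]
(A,R,X): not NE [P2→P gives 8>7]
(A,R,Y): not NE [P1→B gives 3>2; P2→S gives 9>1; P3→X gives 9>3]
(A,S,X): not NE [P1→B gives 5>4; P2→P gives 8>1]
(A,S,Y): NE
(B,P,X): NE
(B,P,Y): not NE [P3→X gives 11>9]
(B,Q,X): not NE [P2→P gives 9>6]
(B,Q,Y): not NE [P2→P gives 8>2; P3→X gives 9>2]
(B,R,X): not NE [P1→A gives 7>4; P2→P gives 9>6; P3→Y gives 7>5]
(B,R,Y): not NE [P2→P gives 8>1]
(B,S,X): not NE [P2→P gives 9>2; P3→Y gives 6>0]
(B,S,Y): not NE [P2→P gives 8>1]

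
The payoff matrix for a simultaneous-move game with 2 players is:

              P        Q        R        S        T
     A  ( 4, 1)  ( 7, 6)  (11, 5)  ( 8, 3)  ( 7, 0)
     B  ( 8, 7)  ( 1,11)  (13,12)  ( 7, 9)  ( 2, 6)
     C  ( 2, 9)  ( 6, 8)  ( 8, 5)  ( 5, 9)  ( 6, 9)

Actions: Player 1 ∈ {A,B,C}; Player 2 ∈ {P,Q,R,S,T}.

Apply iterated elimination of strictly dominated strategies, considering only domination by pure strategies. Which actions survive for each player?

IESDS → P1:{A,B} P2:{Q,R}

P1 drop C (A beats it: P:4>2 Q:7>6 R:11>8 S:8>5 T:7>6)
P2 drop P (Q beats it: A:6>1 B:11>7)
P2 drop S (Q beats it: A:6>3 B:11>9)
P2 drop T (Q beats it: A:6>0 B:11>6)
P1→{A,B} P2→{Q,R}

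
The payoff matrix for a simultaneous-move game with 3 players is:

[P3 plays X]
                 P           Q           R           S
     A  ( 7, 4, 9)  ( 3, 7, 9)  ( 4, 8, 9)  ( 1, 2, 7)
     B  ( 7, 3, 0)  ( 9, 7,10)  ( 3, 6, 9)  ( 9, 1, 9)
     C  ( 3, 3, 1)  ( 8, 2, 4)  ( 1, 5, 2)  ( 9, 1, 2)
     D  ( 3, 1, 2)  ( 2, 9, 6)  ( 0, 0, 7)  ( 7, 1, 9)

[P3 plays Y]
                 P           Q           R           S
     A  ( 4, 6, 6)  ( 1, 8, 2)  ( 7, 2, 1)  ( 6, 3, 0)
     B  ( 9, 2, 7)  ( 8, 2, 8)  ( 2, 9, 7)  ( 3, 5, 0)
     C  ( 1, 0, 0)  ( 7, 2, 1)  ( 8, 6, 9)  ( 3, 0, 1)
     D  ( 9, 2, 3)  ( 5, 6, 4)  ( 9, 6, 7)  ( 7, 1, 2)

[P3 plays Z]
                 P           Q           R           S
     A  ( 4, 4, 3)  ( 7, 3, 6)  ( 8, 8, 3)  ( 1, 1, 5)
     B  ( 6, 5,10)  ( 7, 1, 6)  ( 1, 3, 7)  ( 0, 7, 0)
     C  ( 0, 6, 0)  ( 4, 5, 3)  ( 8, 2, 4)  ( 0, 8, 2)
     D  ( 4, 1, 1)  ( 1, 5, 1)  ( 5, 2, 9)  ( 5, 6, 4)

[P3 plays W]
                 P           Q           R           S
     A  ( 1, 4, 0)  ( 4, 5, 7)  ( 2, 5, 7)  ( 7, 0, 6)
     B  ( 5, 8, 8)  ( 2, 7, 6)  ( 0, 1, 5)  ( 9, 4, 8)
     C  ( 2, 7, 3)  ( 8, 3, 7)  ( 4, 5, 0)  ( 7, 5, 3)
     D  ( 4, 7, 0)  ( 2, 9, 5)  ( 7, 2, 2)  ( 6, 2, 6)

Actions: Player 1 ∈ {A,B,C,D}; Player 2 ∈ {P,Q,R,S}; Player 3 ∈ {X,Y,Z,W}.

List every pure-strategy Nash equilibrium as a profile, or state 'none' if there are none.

Nash profiles: (A,R,X), (B,Q,X)

(A,P,X): not NE [P2→R gives 8>4]
(A,P,Y): not NE [P1→D gives 9>4; P2→Q gives 8>6; P3→X gives 9>6]
(A,P,Z): not NE [P1→B gives 6>4; P2→R gives 8>4; P3→X gives 9>3]
(A,P,W): not NE [P1→B gives 5>1; P2→R gives 5>4; P3→X gives 9>0]
(A,Q,X): not NE [P1→B gives 9>3; P2→R gives 8>7]
(A,Q,Y): not NE [P1→B gives 8>1; P3→X gives 9>2]
(A,Q,Z): not NE [P2→R gives 8>3; P3→X gives 9>6]
(A,Q,W): not NE [P1→C gives 8>4; P3→X gives 9>7]
(A,R,X): NE
(A,R,Y): not NE [P1→D gives 9>7; P2→Q gives 8>2; P3→X gives 9>1]
(A,R,Z): not NE [P3→X gives 9>3]
(A,R,W): not NE [P1→D gives 7>2; P3→X gives 9>7]
(A,S,X): not NE [P1→C gives 9>1; P2→R gives 8>2]
(A,S,Y): not NE [P1→D gives 7>6; P2→Q gives 8>3; P3→X gives 7>0]
(A,S,Z): not NE [P1→D gives 5>1; P2→R gives 8>1; P3→X gives 7>5]
(A,S,W): not NE [P1→B gives 9>7; P2→R gives 5>0; P3→X gives 7>6]
(B,P,X): not NE [P2→Q gives 7>3; P3→Z gives 10>0]
(B,P,Y): not NE [P2→R gives 9>2; P3→Z gives 10>7]
(B,P,Z): not NE [P2→S gives 7>5]
(B,P,W): not NE [P3→Z gives 10>8]
(B,Q,X): NE
(B,Q,Y): not NE [P2→R gives 9>2; P3→X gives 10>8]
(B,Q,Z): not NE [P2→S gives 7>1; P3→X gives 10>6]
(B,Q,W): not NE [P1→C gives 8>2; P2→P gives 8>7; P3→X gives 10>6]
(B,R,X): not NE [P1→A gives 4>3; P2→Q gives 7>6]
(B,R,Y): not NE [P1→D gives 9>2; P3→X gives 9>7]
(B,R,Z): not NE [P1→C gives 8>1; P2→S gives 7>3; P3→X gives 9>7]
(B,R,W): not NE [P1→D gives 7>0; P2→P gives 8>1; P3→X gives 9>5]
(B,S,X): not NE [P2→Q gives 7>1]
(B,S,Y): not NE [P1→D gives 7>3; P2→R gives 9>5; P3→X gives 9>0]
(B,S,Z): not NE [P1→D gives 5>0; P3→X gives 9>0]
(B,S,W): not NE [P2→P gives 8>4; P3→X gives 9>8]
(C,P,X): not NE [P1→B gives 7>3; P2→R gives 5>3; P3→W gives 3>1]
(C,P,Y): not NE [P1→D gives 9>1; P2→R gives 6>0; P3→W gives 3>0]
(C,P,Z): not NE [P1→B gives 6>0; P2→S gives 8>6; P3→W gives 3>0]
(C,P,W): not NE [P1→B gives 5>2]
(C,Q,X): not NE [P1→B gives 9>8; P2→R gives 5>2; P3→W gives 7>4]
(C,Q,Y): not NE [P1→B gives 8>7; P2→R gives 6>2; P3→W gives 7>1]
(C,Q,Z): not NE [P1→B gives 7>4; P2→S gives 8>5; P3→W gives 7>3]
(C,Q,W): not NE [P2→P gives 7>3]
(C,R,X): not NE [P1→A gives 4>1; P3→Y gives 9>2]
(C,R,Y): not NE [P1→D gives 9>8]
(C,R,Z): not NE [P2→S gives 8>2; P3→Y gives 9>4]
(C,R,W): not NE [P1→D gives 7>4; P2→P gives 7>5; P3→Y gives 9>0]
(C,S,X): not NE [P2→R gives 5>1; P3→W gives 3>2]
(C,S,Y): not NE [P1→D gives 7>3; P2→R gives 6>0; P3→W gives 3>1]
(C,S,Z): not NE [P1→D gives 5>0; P3→W gives 3>2]
(C,S,W): not NE [P1→B gives 9>7; P2→P gives 7>5]
(D,P,X): not NE [P1→B gives 7>3; P2→Q gives 9>1; P3→Y gives 3>2]
(D,P,Y): not NE [P2→R gives 6>2]
(D,P,Z): not NE [P1→B gives 6>4; P2→S gives 6>1; P3→Y gives 3>1]
(D,P,W): not NE [P1→B gives 5>4; P2→Q gives 9>7; P3→Y gives 3>0]
(D,Q,X): not NE [P1→B gives 9>2]
(D,Q,Y): not NE [P1→B gives 8>5; P3→X gives 6>4]
(D,Q,Z): not NE [P1→B gives 7>1; P2→S gives 6>5; P3→X gives 6>1]
(D,Q,W): not NE [P1→C gives 8>2; P3→X gives 6>5]
(D,R,X): not NE [P1→A gives 4>0; P2→Q gives 9>0; P3→Z gives 9>7]
(D,R,Y): not NE [P3→Z gives 9>7]
(D,R,Z): not NE [P1→C gives 8>5; P2→S gives 6>2]
(D,R,W): not NE [P2→Q gives 9>2; P3→Z gives 9>2]
(D,S,X): not NE [P1→C gives 9>7; P2→Q gives 9>1]
(D,S,Y): not NE [P2→R gives 6>1; P3→X gives 9>2]
(D,S,Z): not NE [P3→X gives 9>4]
(D,S,W): not NE [P1→B gives 9>6; P2→Q gives 9>2; P3→X gives 9>6]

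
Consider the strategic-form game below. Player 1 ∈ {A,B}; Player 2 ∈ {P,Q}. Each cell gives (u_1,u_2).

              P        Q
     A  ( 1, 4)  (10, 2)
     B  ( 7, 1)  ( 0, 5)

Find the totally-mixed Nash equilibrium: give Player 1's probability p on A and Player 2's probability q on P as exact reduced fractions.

(p,q) = (2/3, 5/8)

P1 indiff ⇒ q·1+(1-q)·10 = q·7+(1-q)·0 ⇒ q(-6) = (1-q)(-10) ⇒ q = 5/8
P2 indiff ⇒ p·4+(1-p)·1 = p·2+(1-p)·5 ⇒ p(2) = (1-p)(4) ⇒ p = 2/3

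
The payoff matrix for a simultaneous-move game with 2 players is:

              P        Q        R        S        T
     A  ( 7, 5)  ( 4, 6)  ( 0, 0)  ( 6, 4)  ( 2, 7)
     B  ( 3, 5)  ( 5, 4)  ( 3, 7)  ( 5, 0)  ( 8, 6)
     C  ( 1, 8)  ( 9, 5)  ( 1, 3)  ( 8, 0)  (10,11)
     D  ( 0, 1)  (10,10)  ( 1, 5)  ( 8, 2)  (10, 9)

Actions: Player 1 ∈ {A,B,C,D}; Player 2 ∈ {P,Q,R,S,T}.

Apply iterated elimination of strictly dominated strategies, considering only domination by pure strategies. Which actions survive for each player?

P2 drop P (T beats it: A:7>5 B:6>5 C:11>8 D:9>1)
P1 drop A (C beats it: Q:9>4 R:1>0 S:8>6 T:10>2)
P2 drop S (Q beats it: B:4>0 C:5>0 D:10>2)
P1→{B,C,D} P2→{Q,R,T}

Remaining: P1:{B,C,D} P2:{Q,R,T}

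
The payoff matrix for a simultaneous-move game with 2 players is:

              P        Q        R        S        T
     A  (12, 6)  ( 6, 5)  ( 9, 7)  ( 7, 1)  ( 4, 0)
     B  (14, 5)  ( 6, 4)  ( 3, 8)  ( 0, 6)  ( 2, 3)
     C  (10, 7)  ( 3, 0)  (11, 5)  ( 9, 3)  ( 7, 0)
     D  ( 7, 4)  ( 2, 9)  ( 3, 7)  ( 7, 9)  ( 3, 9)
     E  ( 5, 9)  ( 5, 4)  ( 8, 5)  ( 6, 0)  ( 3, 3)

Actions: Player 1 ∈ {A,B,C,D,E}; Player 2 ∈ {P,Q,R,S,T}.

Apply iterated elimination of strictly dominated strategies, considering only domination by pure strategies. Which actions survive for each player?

P1 drop D (C beats it: P:10>7 Q:3>2 R:11>3 S:9>7 T:7>3)
P1 drop E (A beats it: P:12>5 Q:6>5 R:9>8 S:7>6 T:4>3)
P2 drop Q (P beats it: A:6>5 B:5>4 C:7>0)
P2 drop S (R beats it: A:7>1 B:8>6 C:5>3)
P2 drop T (P beats it: A:6>0 B:5>3 C:7>0)
P1→{A,B,C} P2→{P,R}

IESDS → P1:{A,B,C} P2:{P,R}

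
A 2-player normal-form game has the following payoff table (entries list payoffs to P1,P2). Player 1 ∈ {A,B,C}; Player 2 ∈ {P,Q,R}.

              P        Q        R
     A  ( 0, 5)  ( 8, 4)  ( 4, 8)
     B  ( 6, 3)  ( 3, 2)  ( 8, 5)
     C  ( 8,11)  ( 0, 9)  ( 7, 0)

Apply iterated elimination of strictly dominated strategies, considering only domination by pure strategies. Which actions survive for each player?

P2 drop Q (P beats it: A:5>4 B:3>2 C:11>9)
P1 drop A (B beats it: P:6>0 R:8>4)
P1→{B,C} P2→{P,R}

IESDS → P1:{B,C} P2:{P,R}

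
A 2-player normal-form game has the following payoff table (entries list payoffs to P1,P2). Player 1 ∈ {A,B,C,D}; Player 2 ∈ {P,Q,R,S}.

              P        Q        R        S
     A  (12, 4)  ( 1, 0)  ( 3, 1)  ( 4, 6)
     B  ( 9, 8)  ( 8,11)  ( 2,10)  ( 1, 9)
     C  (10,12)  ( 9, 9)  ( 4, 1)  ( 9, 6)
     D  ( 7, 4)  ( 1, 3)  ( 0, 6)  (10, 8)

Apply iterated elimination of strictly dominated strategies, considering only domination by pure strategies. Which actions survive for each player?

P1 drop B (C beats it: P:10>9 Q:9>8 R:4>2 S:9>1)
P2 drop Q (P beats it: A:4>0 C:12>9 D:4>3)
P2 drop R (S beats it: A:6>1 C:6>1 D:8>6)
P1→{A,C,D} P2→{P,S}

Survivors P1:{A,C,D} P2:{P,S}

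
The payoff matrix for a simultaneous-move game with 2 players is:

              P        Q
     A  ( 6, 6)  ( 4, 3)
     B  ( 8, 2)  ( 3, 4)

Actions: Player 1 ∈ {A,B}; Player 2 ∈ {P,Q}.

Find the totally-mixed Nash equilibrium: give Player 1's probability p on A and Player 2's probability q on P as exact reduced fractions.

p=2/5, q=1/3

P1 indiff ⇒ q·6+(1-q)·4 = q·8+(1-q)·3 ⇒ q(-2) = (1-q)(-1) ⇒ q = 1/3
P2 indiff ⇒ p·6+(1-p)·2 = p·3+(1-p)·4 ⇒ p(3) = (1-p)(2) ⇒ p = 2/5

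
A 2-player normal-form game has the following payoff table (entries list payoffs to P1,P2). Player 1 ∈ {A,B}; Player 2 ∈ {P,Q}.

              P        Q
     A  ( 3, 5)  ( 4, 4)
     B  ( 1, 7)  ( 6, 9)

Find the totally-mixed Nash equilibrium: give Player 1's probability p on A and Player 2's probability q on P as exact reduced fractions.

p=2/3, q=1/2

P1 indiff ⇒ q·3+(1-q)·4 = q·1+(1-q)·6 ⇒ q(2) = (1-q)(2) ⇒ q = 1/2
P2 indiff ⇒ p·5+(1-p)·7 = p·4+(1-p)·9 ⇒ p(1) = (1-p)(2) ⇒ p = 2/3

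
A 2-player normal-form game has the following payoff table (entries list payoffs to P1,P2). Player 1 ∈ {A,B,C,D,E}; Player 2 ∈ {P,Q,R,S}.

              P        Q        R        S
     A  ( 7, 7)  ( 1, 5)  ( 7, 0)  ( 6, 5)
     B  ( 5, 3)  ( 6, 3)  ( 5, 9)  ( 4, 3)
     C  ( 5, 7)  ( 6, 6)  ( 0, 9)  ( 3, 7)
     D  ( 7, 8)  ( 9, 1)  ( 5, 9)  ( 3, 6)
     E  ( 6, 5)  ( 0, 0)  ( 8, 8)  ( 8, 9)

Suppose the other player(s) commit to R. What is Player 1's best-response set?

P1 best: {E}

u_1(A vs R) = 7
u_1(B vs R) = 5
u_1(C vs R) = 0
u_1(D vs R) = 5
u_1(E vs R) = 8
max payoff 8 at {E}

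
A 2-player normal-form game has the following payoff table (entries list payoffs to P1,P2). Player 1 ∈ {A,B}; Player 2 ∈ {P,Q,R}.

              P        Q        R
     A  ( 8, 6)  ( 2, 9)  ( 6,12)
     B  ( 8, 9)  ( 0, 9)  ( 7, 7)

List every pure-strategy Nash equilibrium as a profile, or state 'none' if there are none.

Nash profiles: (B,P)

(A,P): not NE [P2→R gives 12>6]
(A,Q): not NE [P2→R gives 12>9]
(A,R): not NE [P1→B gives 7>6]
(B,P): NE
(B,Q): not NE [P1→A gives 2>0]
(B,R): not NE [P2→Q gives 9>7]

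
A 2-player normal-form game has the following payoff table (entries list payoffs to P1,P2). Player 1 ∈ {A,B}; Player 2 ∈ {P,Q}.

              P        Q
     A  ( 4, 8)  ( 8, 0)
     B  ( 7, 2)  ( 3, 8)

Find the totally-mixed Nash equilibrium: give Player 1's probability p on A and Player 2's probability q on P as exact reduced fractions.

P1 indiff ⇒ q·4+(1-q)·8 = q·7+(1-q)·3 ⇒ q(-3) = (1-q)(-5) ⇒ q = 5/8
P2 indiff ⇒ p·8+(1-p)·2 = p·0+(1-p)·8 ⇒ p(8) = (1-p)(6) ⇒ p = 3/7

P1 mixes 3/7 on A; P2 mixes 5/8 on P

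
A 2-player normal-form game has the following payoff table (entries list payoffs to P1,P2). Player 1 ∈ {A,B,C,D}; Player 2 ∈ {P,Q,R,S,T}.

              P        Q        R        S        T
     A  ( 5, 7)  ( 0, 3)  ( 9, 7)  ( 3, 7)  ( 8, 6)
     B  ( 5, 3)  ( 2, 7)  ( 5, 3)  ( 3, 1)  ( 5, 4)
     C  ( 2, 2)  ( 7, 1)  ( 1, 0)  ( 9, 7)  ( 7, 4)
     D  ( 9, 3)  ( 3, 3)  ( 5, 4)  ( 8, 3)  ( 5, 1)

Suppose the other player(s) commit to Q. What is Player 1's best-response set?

argmax u_1 = {C}

u_1(A vs Q) = 0
u_1(B vs Q) = 2
u_1(C vs Q) = 7
u_1(D vs Q) = 3
max payoff 7 at {C}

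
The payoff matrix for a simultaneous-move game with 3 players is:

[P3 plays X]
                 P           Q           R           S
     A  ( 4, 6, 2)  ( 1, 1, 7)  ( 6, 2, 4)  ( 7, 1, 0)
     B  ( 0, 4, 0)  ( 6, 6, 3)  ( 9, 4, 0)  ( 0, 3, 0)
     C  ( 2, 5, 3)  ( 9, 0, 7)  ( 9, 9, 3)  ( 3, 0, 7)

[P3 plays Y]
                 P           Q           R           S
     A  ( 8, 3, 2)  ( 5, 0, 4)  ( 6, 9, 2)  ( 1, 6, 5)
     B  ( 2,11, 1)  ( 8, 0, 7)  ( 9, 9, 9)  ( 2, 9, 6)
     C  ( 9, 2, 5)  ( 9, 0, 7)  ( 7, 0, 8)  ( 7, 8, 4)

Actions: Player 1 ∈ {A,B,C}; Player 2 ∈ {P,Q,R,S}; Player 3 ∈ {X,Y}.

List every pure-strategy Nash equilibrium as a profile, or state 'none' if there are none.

PSNE = {(A,P,X)}

(A,P,X): NE
(A,P,Y): not NE [P1→C gives 9>8; P2→R gives 9>3]
(A,Q,X): not NE [P1→C gives 9>1; P2→P gives 6>1]
(A,Q,Y): not NE [P1→C gives 9>5; P2→R gives 9>0; P3→X gives 7>4]
(A,R,X): not NE [P1→C gives 9>6; P2→P gives 6>2]
(A,R,Y): not NE [P1→B gives 9>6; P3→X gives 4>2]
(A,S,X): not NE [P2→P gives 6>1; P3→Y gives 5>0]
(A,S,Y): not NE [P1→C gives 7>1; P2→R gives 9>6]
(B,P,X): not NE [P1→A gives 4>0; P2→Q gives 6>4; P3→Y gives 1>0]
(B,P,Y): not NE [P1→C gives 9>2]
(B,Q,X): not NE [P1→C gives 9>6; P3→Y gives 7>3]
(B,Q,Y): not NE [P1→C gives 9>8; P2→P gives 11>0]
(B,R,X): not NE [P2→Q gives 6>4; P3→Y gives 9>0]
(B,R,Y): not NE [P2→P gives 11>9]
(B,S,X): not NE [P1→A gives 7>0; P2→Q gives 6>3; P3→Y gives 6>0]
(B,S,Y): not NE [P1→C gives 7>2; P2→P gives 11>9]
(C,P,X): not NE [P1→A gives 4>2; P2→R gives 9>5; P3→Y gives 5>3]
(C,P,Y): not NE [P2→S gives 8>2]
(C,Q,X): not NE [P2→R gives 9>0]
(C,Q,Y): not NE [P2→S gives 8>0]
(C,R,X): not NE [P3→Y gives 8>3]
(C,R,Y): not NE [P1→B gives 9>7; P2→S gives 8>0]
(C,S,X): not NE [P1→A gives 7>3; P2→R gives 9>0]
(C,S,Y): not NE [P3→X gives 7>4]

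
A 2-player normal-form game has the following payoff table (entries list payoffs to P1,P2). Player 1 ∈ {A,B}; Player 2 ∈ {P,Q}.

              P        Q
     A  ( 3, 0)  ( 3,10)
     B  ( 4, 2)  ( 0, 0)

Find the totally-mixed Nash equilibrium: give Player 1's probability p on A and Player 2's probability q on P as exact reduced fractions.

P1 mixes 1/6 on A; P2 mixes 3/4 on P

P1 indiff ⇒ q·3+(1-q)·3 = q·4+(1-q)·0 ⇒ q(-1) = (1-q)(-3) ⇒ q = 3/4
P2 indiff ⇒ p·0+(1-p)·2 = p·10+(1-p)·0 ⇒ p(-10) = (1-p)(-2) ⇒ p = 1/6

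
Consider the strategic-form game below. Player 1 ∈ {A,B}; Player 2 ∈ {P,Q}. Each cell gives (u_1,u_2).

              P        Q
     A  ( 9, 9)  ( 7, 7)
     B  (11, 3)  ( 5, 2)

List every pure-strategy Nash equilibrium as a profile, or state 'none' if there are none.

(A,P): not NE [P1→B gives 11>9]
(A,Q): not NE [P2→P gives 9>7]
(B,P): NE
(B,Q): not NE [P1→A gives 7>5; P2→P gives 3>2]

Nash profiles: (B,P)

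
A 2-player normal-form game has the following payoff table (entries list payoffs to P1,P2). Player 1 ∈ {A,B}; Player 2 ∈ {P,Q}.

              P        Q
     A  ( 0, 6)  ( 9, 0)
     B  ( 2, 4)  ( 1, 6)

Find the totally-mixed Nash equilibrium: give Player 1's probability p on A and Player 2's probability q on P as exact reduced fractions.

P1 indiff ⇒ q·0+(1-q)·9 = q·2+(1-q)·1 ⇒ q(-2) = (1-q)(-8) ⇒ q = 4/5
P2 indiff ⇒ p·6+(1-p)·4 = p·0+(1-p)·6 ⇒ p(6) = (1-p)(2) ⇒ p = 1/4

p=1/4, q=4/5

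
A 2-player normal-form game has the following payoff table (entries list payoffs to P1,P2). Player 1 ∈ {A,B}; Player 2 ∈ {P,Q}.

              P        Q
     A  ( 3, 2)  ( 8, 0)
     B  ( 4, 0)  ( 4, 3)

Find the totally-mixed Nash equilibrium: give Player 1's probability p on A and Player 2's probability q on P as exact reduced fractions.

p=3/5, q=4/5

P1 indiff ⇒ q·3+(1-q)·8 = q·4+(1-q)·4 ⇒ q(-1) = (1-q)(-4) ⇒ q = 4/5
P2 indiff ⇒ p·2+(1-p)·0 = p·0+(1-p)·3 ⇒ p(2) = (1-p)(3) ⇒ p = 3/5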